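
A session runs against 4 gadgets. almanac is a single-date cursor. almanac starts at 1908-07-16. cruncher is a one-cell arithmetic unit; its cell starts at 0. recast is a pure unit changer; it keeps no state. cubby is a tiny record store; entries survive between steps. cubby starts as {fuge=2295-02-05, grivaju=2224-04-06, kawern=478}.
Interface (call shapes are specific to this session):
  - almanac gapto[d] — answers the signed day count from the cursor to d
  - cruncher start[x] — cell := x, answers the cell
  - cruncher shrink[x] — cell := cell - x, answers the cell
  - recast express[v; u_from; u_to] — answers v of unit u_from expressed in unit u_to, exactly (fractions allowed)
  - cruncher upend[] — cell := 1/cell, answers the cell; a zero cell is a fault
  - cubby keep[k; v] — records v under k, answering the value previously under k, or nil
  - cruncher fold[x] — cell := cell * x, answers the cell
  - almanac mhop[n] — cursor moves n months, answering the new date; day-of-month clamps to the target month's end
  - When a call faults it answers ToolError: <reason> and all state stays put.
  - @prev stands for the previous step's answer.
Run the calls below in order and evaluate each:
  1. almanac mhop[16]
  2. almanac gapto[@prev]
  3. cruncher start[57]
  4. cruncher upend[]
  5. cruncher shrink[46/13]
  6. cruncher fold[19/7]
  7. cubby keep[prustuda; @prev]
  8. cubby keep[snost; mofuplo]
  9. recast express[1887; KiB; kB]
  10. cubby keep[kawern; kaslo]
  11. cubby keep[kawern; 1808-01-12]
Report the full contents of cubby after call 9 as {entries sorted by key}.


Answer: {fuge=2295-02-05, grivaju=2224-04-06, kawern=478, prustuda=-2609/273, snost=mofuplo}

Derivation:
==> almanac mhop(n='16')
<== 1909-11-16
==> almanac gapto(d='@prev')
<== 0
==> cruncher start(x='57')
<== 57
==> cruncher upend()
<== 1/57
==> cruncher shrink(x='46/13')
<== -2609/741
==> cruncher fold(x='19/7')
<== -2609/273
==> cubby keep(k='prustuda', v='@prev')
<== nil
==> cubby keep(k='snost', v='mofuplo')
<== nil
==> recast express(v='1887', u_from='KiB', u_to='kB')
<== 241536/125
==> cubby keep(k='kawern', v='kaslo')
<== 478
==> cubby keep(k='kawern', v='1808-01-12')
<== kaslo


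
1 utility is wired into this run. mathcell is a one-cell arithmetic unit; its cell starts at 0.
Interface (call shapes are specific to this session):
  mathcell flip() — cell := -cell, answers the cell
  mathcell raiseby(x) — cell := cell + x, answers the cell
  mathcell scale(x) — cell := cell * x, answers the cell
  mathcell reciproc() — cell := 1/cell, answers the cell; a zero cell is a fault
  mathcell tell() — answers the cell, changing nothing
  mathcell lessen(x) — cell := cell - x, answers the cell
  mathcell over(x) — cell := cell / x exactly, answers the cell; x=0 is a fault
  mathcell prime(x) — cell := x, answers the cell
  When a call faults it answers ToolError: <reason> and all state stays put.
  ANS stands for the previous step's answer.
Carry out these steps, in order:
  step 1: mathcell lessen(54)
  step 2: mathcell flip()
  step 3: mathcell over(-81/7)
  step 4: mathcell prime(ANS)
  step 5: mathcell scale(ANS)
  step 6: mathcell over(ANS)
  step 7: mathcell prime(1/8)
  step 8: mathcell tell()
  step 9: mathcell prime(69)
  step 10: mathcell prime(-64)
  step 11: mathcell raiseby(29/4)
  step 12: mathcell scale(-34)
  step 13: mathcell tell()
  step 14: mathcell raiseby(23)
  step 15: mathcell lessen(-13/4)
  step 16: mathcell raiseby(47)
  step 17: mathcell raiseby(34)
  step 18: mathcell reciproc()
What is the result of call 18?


Answer: 4/8147

Derivation:
I call mathcell lessen(x: 54), yielding -54.
I invoke mathcell flip(), — result: 54.
Using mathcell over(x: -81/7): -14/3.
Using mathcell prime(x: ANS), → -14/3.
I try mathcell scale(x: ANS), and get 196/9.
I invoke mathcell over(x: ANS): 1.
Calling mathcell prime(x: 1/8), → 1/8.
I call mathcell tell, giving 1/8.
Invoking mathcell prime(x: 69), → 69.
I run mathcell prime(x: -64), yielding -64.
I run mathcell raiseby(x: 29/4), → -227/4.
Next I call mathcell scale(x: -34), giving 3859/2.
I call mathcell tell, yielding 3859/2.
I call mathcell raiseby(x: 23), and observe 3905/2.
I use mathcell lessen(x: -13/4), which returns 7823/4.
Next I call mathcell raiseby(x: 47), → 8011/4.
I run mathcell raiseby(x: 34), which returns 8147/4.
I invoke mathcell reciproc, and get 4/8147.


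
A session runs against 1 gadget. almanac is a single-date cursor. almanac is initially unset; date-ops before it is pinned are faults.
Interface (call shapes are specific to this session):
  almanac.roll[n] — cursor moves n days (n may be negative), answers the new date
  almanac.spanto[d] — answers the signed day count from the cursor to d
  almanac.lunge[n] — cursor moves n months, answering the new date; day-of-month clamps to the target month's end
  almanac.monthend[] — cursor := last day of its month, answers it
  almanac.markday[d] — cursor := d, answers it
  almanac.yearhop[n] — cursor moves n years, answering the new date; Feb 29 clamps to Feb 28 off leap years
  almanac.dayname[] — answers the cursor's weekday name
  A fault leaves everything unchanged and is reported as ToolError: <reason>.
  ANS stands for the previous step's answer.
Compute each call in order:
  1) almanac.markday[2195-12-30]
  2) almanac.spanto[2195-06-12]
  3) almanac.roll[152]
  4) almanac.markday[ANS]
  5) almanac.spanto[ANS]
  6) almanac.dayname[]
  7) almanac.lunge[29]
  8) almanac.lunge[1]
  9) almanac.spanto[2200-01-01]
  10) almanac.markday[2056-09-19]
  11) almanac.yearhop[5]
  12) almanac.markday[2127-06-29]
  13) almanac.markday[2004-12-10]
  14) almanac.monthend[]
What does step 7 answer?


Answer: 2198-10-30

Derivation:
Calling markday with d=2195-12-30, and see 2195-12-30.
I invoke spanto with d=2195-06-12, giving -201.
I invoke roll with n=152, — result: 2196-05-30.
I call markday with d=ANS, giving 2196-05-30.
I try spanto with d=ANS: 0.
Next I call dayname, — result: Monday.
Then lunge with n=29, and get 2198-10-30.
Then lunge with n=1, giving 2198-11-30.
I try spanto with d=2200-01-01: 397.
I invoke markday with d=2056-09-19: 2056-09-19.
I invoke yearhop with n=5, yielding 2061-09-19.
Next I call markday with d=2127-06-29, — result: 2127-06-29.
I run markday with d=2004-12-10, and observe 2004-12-10.
Next I call monthend(), and get 2004-12-31.


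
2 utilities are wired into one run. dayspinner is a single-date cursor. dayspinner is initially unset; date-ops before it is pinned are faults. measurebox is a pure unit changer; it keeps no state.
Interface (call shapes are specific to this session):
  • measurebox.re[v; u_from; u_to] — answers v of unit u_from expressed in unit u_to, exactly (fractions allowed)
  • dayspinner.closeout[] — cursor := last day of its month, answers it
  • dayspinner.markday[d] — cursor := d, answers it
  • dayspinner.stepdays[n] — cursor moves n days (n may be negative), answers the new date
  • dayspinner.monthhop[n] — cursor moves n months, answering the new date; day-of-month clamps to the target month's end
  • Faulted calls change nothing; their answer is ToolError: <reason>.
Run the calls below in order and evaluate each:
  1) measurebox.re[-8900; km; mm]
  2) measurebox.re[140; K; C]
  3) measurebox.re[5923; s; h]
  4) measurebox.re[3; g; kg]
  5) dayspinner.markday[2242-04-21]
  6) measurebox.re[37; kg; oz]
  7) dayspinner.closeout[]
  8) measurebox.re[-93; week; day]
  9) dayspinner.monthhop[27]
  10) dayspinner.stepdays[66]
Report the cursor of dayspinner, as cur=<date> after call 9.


Answer: cur=2244-07-30

Derivation:
Step: re[-8900; km; mm]
Result: -8900000000
Step: re[140; K; C]
Result: -2663/20
Step: re[5923; s; h]
Result: 5923/3600
Step: re[3; g; kg]
Result: 3/1000
Step: markday[2242-04-21]
Result: 2242-04-21
Step: re[37; kg; oz]
Result: 59200000000/45359237
Step: closeout[]
Result: 2242-04-30
Step: re[-93; week; day]
Result: -651
Step: monthhop[27]
Result: 2244-07-30
Step: stepdays[66]
Result: 2244-10-04


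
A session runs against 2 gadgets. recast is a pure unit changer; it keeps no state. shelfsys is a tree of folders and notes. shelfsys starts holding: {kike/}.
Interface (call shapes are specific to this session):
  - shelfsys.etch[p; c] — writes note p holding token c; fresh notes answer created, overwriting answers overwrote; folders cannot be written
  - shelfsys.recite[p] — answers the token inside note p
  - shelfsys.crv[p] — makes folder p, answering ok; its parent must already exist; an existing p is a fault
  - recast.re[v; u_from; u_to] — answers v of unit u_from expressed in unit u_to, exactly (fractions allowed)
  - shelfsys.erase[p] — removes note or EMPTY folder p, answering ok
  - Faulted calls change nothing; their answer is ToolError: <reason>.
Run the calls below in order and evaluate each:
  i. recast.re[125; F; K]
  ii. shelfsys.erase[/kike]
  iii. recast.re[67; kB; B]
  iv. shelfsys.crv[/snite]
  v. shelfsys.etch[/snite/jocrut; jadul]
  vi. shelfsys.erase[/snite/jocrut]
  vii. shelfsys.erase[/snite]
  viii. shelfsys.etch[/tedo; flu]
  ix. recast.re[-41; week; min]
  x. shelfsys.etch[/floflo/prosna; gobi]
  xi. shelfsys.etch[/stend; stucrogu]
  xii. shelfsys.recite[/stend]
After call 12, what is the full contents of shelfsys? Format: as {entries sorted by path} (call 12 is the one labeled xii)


Invoking recast.re(v→125, u_from→F, u_to→K), yielding 19489/60.
Invoking shelfsys.erase(p→/kike), and get ok.
Using recast.re(v→67, u_from→kB, u_to→B), and see 67000.
Calling shelfsys.crv(p→/snite), and get ok.
I run shelfsys.etch(p→/snite/jocrut, c→jadul), and get created.
I invoke shelfsys.erase(p→/snite/jocrut), yielding ok.
Next I call shelfsys.erase(p→/snite), and see ok.
Then shelfsys.etch(p→/tedo, c→flu), and get created.
I use recast.re(v→-41, u_from→week, u_to→min), which returns -413280.
Now I run shelfsys.etch(p→/floflo/prosna, c→gobi), yielding ToolError: no parent.
Using shelfsys.etch(p→/stend, c→stucrogu), yielding created.
Now I run shelfsys.recite(p→/stend), and observe stucrogu.

Answer: {stend=stucrogu, tedo=flu}


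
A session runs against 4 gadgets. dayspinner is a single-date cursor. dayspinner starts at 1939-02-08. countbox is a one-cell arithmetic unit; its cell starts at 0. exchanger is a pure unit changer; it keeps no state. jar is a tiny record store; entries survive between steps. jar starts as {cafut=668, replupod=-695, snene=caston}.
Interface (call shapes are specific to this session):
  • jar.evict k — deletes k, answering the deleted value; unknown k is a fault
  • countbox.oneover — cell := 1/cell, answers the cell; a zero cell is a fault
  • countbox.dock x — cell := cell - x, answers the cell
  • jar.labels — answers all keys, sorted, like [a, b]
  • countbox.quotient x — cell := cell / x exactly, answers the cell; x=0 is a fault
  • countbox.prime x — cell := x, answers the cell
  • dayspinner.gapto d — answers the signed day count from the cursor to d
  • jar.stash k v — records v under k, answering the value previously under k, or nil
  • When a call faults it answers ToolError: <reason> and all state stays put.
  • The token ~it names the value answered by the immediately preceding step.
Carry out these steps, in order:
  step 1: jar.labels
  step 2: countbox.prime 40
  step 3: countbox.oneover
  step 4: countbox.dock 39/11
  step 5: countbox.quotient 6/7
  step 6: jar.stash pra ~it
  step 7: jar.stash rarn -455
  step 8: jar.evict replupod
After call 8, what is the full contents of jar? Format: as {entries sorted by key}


Answer: {cafut=668, pra=-10843/2640, rarn=-455, snene=caston}

Derivation:
Invoking labels(), and get [cafut, replupod, snene].
I invoke prime using x: 40, which returns 40.
I try oneover(), which returns 1/40.
Using dock using x: 39/11, → -1549/440.
Using quotient using x: 6/7, yielding -10843/2640.
Then stash using k: pra, v: ~it, → nil.
Calling stash using k: rarn, v: -455, giving nil.
I try evict using k: replupod, → -695.


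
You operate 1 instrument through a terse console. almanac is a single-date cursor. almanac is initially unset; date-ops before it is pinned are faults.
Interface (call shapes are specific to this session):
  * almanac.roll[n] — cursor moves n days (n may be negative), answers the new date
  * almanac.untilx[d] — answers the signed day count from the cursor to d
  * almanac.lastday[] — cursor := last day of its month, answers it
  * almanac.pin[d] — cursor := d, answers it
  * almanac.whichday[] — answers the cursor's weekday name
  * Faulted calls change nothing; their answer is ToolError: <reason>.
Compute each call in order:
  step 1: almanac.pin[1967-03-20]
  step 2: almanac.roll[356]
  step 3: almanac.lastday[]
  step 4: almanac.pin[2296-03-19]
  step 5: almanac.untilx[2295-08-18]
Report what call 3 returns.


Answer: 1968-03-31

Derivation:
> pin d→1967-03-20
:: 1967-03-20
> roll n→356
:: 1968-03-10
> lastday
:: 1968-03-31
> pin d→2296-03-19
:: 2296-03-19
> untilx d→2295-08-18
:: -214


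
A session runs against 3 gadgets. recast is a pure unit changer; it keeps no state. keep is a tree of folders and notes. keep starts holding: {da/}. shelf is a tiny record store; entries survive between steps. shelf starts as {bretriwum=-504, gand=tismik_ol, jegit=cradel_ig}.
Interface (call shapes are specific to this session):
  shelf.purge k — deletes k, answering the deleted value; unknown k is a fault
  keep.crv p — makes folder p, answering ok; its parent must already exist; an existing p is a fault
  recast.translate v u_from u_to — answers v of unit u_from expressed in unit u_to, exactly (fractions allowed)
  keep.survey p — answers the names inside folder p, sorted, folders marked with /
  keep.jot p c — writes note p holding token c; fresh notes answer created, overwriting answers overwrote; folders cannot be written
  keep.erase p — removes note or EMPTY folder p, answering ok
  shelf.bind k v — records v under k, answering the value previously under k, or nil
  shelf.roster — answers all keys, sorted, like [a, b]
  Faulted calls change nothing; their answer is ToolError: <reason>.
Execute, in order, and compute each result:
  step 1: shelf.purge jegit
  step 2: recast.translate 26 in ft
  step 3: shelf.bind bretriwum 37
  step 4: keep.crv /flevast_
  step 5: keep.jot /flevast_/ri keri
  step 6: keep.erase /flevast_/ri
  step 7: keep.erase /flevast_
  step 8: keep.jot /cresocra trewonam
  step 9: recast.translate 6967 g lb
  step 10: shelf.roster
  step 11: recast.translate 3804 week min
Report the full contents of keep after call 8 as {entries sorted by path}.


Answer: {cresocra=trewonam, da/}

Derivation:
I try shelf.purge passing jegit: cradel_ig.
Now I run recast.translate passing 26, in, ft: 13/6.
Then shelf.bind passing bretriwum, 37, yielding -504.
Using keep.crv passing /flevast_, — result: ok.
I run keep.jot passing /flevast_/ri, keri, — result: created.
I call keep.erase passing /flevast_/ri, — result: ok.
I use keep.erase passing /flevast_, yielding ok.
I invoke keep.jot passing /cresocra, trewonam, giving created.
Now I run recast.translate passing 6967, g, lb, giving 696700000/45359237.
Calling shelf.roster: [bretriwum, gand].
I call recast.translate passing 3804, week, min, which returns 38344320.


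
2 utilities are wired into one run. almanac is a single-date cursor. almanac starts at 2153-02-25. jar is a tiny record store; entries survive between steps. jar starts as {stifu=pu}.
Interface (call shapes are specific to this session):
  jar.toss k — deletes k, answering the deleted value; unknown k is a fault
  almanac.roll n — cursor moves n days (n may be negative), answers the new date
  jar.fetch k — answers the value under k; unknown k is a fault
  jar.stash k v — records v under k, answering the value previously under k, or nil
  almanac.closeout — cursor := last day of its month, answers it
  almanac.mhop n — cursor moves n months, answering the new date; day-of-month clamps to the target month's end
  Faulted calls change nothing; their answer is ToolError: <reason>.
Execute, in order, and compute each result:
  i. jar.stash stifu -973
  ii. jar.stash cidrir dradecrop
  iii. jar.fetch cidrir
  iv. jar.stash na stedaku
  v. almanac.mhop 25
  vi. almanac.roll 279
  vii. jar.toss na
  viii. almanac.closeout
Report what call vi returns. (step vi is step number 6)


Answer: 2155-12-29

Derivation:
>> jar.stash(k→stifu, v→-973)
<< pu
>> jar.stash(k→cidrir, v→dradecrop)
<< nil
>> jar.fetch(k→cidrir)
<< dradecrop
>> jar.stash(k→na, v→stedaku)
<< nil
>> almanac.mhop(n→25)
<< 2155-03-25
>> almanac.roll(n→279)
<< 2155-12-29
>> jar.toss(k→na)
<< stedaku
>> almanac.closeout()
<< 2155-12-31


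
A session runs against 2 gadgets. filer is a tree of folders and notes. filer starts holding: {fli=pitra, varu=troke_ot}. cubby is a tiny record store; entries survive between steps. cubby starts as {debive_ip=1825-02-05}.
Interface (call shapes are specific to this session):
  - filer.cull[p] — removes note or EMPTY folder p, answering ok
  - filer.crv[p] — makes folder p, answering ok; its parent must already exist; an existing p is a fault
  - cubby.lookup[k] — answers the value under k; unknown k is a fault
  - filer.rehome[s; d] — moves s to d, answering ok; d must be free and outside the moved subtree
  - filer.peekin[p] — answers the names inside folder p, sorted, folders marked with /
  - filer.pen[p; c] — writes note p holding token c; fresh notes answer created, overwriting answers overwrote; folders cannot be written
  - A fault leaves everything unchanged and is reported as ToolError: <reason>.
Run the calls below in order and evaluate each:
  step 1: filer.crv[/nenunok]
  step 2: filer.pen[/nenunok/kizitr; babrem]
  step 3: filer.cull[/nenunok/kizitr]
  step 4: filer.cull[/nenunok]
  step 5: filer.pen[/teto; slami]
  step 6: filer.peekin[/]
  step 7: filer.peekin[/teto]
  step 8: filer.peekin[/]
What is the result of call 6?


Step: filer.crv[p→/nenunok]
Result: ok
Step: filer.pen[p→/nenunok/kizitr; c→babrem]
Result: created
Step: filer.cull[p→/nenunok/kizitr]
Result: ok
Step: filer.cull[p→/nenunok]
Result: ok
Step: filer.pen[p→/teto; c→slami]
Result: created
Step: filer.peekin[p→/]
Result: [fli, teto, varu]
Step: filer.peekin[p→/teto]
Result: ToolError: not a directory
Step: filer.peekin[p→/]
Result: [fli, teto, varu]

Answer: [fli, teto, varu]


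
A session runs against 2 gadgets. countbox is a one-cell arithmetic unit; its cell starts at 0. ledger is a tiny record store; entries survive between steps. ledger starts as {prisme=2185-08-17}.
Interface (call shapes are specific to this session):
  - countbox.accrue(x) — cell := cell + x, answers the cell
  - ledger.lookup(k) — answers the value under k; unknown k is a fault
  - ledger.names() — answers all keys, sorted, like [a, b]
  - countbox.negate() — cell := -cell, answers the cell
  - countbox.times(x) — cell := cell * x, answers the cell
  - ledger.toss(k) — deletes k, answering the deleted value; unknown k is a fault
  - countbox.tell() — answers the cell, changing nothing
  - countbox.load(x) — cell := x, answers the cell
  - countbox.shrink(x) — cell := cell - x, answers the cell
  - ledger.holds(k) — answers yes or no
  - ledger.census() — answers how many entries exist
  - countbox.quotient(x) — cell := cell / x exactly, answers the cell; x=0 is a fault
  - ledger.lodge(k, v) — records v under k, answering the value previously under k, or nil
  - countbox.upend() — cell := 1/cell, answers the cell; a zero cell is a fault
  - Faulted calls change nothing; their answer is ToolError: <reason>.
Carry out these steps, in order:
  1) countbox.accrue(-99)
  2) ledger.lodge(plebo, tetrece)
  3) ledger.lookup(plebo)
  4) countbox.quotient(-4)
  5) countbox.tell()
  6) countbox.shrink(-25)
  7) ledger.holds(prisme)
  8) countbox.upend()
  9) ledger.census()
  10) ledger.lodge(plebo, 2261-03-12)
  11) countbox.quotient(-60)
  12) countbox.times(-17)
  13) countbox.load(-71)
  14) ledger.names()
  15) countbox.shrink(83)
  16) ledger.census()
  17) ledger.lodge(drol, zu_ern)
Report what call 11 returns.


-> accrue(x→-99)
<- -99
-> lodge(k→plebo, v→tetrece)
<- nil
-> lookup(k→plebo)
<- tetrece
-> quotient(x→-4)
<- 99/4
-> tell()
<- 99/4
-> shrink(x→-25)
<- 199/4
-> holds(k→prisme)
<- yes
-> upend()
<- 4/199
-> census()
<- 2
-> lodge(k→plebo, v→2261-03-12)
<- tetrece
-> quotient(x→-60)
<- -1/2985
-> times(x→-17)
<- 17/2985
-> load(x→-71)
<- -71
-> names()
<- [plebo, prisme]
-> shrink(x→83)
<- -154
-> census()
<- 2
-> lodge(k→drol, v→zu_ern)
<- nil

Answer: -1/2985


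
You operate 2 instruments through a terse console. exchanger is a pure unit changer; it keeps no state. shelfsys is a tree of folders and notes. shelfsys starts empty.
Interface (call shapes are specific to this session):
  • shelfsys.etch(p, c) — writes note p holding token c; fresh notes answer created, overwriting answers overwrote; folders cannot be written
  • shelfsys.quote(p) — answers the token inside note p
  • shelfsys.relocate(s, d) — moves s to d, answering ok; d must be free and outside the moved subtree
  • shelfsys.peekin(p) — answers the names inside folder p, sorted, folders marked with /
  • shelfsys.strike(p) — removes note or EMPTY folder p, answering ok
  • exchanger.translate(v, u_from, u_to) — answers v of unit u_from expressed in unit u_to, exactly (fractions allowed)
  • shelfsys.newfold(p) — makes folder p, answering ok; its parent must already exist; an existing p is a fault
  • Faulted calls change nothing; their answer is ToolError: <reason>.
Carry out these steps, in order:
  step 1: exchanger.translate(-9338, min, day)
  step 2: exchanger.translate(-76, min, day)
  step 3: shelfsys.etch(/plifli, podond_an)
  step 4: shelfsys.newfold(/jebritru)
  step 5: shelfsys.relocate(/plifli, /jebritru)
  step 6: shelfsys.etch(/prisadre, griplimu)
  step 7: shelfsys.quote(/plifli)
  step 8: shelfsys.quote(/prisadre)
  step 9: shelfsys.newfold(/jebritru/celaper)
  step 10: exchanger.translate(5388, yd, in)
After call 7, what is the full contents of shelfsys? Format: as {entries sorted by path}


[in] exchanger.translate -9338 min day
:: -4669/720
[in] exchanger.translate -76 min day
:: -19/360
[in] shelfsys.etch /plifli podond_an
:: created
[in] shelfsys.newfold /jebritru
:: ok
[in] shelfsys.relocate /plifli /jebritru
:: ToolError: exists
[in] shelfsys.etch /prisadre griplimu
:: created
[in] shelfsys.quote /plifli
:: podond_an
[in] shelfsys.quote /prisadre
:: griplimu
[in] shelfsys.newfold /jebritru/celaper
:: ok
[in] exchanger.translate 5388 yd in
:: 193968

Answer: {jebritru/, plifli=podond_an, prisadre=griplimu}


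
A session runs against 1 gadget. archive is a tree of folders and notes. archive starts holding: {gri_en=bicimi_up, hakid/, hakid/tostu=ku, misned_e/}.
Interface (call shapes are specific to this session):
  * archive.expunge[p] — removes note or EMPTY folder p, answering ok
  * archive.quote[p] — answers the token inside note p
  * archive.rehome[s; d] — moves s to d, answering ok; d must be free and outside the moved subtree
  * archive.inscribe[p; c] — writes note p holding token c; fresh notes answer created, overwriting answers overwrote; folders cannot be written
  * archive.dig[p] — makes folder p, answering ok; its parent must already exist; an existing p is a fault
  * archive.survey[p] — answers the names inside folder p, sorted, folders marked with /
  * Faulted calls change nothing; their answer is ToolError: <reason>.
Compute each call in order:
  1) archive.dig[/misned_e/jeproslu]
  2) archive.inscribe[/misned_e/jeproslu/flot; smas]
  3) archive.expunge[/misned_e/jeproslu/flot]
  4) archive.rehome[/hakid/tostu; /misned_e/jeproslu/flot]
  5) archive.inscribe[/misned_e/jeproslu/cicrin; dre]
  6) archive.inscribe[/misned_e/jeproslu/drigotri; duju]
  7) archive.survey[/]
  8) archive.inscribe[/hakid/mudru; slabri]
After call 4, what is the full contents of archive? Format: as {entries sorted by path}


Answer: {gri_en=bicimi_up, hakid/, misned_e/, misned_e/jeproslu/, misned_e/jeproslu/flot=ku}

Derivation:
Using archive.dig using p→/misned_e/jeproslu, and see ok.
Then archive.inscribe using p→/misned_e/jeproslu/flot, c→smas, which returns created.
Invoking archive.expunge using p→/misned_e/jeproslu/flot, — result: ok.
Next I call archive.rehome using s→/hakid/tostu, d→/misned_e/jeproslu/flot, → ok.
I call archive.inscribe using p→/misned_e/jeproslu/cicrin, c→dre, and see created.
I call archive.inscribe using p→/misned_e/jeproslu/drigotri, c→duju: created.
I try archive.survey using p→/, and get [gri_en, hakid/, misned_e/].
Calling archive.inscribe using p→/hakid/mudru, c→slabri, which returns created.


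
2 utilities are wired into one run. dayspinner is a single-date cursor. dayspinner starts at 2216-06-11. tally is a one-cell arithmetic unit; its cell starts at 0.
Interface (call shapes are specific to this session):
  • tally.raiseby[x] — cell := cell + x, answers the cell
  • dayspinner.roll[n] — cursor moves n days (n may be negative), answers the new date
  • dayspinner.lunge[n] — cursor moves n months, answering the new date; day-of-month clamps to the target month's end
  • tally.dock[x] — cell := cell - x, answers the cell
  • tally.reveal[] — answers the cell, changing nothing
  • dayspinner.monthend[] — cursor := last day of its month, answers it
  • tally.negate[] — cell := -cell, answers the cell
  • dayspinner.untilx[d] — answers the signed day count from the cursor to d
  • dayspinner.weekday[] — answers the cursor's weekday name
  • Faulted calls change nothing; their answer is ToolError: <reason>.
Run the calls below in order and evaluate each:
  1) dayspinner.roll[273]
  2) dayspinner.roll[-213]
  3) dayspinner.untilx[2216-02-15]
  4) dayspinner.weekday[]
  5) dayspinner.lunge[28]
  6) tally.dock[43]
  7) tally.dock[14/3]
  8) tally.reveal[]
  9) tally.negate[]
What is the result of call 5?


Answer: 2218-12-10

Derivation:
;; dayspinner.roll(n→273) : 2217-03-11
;; dayspinner.roll(n→-213) : 2216-08-10
;; dayspinner.untilx(d→2216-02-15) : -177
;; dayspinner.weekday() : Saturday
;; dayspinner.lunge(n→28) : 2218-12-10
;; tally.dock(x→43) : -43
;; tally.dock(x→14/3) : -143/3
;; tally.reveal() : -143/3
;; tally.negate() : 143/3


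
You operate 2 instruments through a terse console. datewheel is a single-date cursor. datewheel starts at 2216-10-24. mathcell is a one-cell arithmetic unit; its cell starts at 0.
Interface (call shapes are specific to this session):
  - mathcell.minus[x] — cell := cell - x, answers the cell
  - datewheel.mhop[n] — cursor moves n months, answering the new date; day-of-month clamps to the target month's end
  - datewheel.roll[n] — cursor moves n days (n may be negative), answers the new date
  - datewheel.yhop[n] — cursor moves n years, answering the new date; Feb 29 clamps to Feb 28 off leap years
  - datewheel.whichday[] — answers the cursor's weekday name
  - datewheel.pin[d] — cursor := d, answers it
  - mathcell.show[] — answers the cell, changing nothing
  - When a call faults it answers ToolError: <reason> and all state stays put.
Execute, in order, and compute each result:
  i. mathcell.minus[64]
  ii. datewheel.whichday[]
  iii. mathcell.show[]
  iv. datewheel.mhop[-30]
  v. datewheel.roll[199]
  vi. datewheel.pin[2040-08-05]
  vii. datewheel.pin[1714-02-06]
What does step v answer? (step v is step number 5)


Answer: 2214-11-09

Derivation:
Invoking mathcell.minus passing x='64', → -64.
I use datewheel.whichday, yielding Thursday.
I invoke mathcell.show(), and see -64.
Then datewheel.mhop passing n='-30', and observe 2214-04-24.
Calling datewheel.roll passing n='199', yielding 2214-11-09.
I invoke datewheel.pin passing d='2040-08-05', and see 2040-08-05.
Invoking datewheel.pin passing d='1714-02-06', and observe 1714-02-06.


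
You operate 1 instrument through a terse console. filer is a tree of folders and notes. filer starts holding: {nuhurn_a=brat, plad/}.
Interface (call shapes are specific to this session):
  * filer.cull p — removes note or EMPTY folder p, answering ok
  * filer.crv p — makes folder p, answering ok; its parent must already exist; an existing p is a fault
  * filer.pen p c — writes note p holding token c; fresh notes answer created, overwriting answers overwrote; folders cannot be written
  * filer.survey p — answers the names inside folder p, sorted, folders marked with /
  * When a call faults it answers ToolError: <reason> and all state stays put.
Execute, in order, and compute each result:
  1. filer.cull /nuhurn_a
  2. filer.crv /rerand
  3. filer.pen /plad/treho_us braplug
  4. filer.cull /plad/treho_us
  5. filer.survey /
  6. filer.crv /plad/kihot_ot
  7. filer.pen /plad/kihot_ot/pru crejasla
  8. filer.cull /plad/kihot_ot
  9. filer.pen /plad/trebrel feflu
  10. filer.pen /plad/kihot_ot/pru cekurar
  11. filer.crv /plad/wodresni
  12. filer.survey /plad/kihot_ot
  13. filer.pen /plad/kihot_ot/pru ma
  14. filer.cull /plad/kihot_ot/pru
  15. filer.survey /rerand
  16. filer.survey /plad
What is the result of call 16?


! 1. cull(/nuhurn_a) -> ok
! 2. crv(/rerand) -> ok
! 3. pen(/plad/treho_us, braplug) -> created
! 4. cull(/plad/treho_us) -> ok
! 5. survey(/) -> [plad/, rerand/]
! 6. crv(/plad/kihot_ot) -> ok
! 7. pen(/plad/kihot_ot/pru, crejasla) -> created
! 8. cull(/plad/kihot_ot) -> ToolError: not empty
! 9. pen(/plad/trebrel, feflu) -> created
! 10. pen(/plad/kihot_ot/pru, cekurar) -> overwrote
! 11. crv(/plad/wodresni) -> ok
! 12. survey(/plad/kihot_ot) -> [pru]
! 13. pen(/plad/kihot_ot/pru, ma) -> overwrote
! 14. cull(/plad/kihot_ot/pru) -> ok
! 15. survey(/rerand) -> []
! 16. survey(/plad) -> [kihot_ot/, trebrel, wodresni/]

Answer: [kihot_ot/, trebrel, wodresni/]


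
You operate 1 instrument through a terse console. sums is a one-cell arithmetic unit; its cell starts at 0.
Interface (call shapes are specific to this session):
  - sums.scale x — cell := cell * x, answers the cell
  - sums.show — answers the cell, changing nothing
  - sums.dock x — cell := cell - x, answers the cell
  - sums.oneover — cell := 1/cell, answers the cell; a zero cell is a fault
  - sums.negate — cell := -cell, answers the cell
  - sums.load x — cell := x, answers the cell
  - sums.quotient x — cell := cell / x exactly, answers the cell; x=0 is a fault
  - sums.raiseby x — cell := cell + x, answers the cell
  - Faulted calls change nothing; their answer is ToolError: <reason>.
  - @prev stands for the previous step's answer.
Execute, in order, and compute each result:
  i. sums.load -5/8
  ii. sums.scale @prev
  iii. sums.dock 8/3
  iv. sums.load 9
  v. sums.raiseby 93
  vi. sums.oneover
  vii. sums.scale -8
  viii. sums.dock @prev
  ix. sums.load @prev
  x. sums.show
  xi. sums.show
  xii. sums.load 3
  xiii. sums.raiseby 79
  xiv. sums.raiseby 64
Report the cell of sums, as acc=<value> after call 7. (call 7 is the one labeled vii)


% sums.load x=-5/8
= -5/8
% sums.scale x=@prev
= 25/64
% sums.dock x=8/3
= -437/192
% sums.load x=9
= 9
% sums.raiseby x=93
= 102
% sums.oneover
= 1/102
% sums.scale x=-8
= -4/51
% sums.dock x=@prev
= 0
% sums.load x=@prev
= 0
% sums.show
= 0
% sums.show
= 0
% sums.load x=3
= 3
% sums.raiseby x=79
= 82
% sums.raiseby x=64
= 146

Answer: acc=-4/51


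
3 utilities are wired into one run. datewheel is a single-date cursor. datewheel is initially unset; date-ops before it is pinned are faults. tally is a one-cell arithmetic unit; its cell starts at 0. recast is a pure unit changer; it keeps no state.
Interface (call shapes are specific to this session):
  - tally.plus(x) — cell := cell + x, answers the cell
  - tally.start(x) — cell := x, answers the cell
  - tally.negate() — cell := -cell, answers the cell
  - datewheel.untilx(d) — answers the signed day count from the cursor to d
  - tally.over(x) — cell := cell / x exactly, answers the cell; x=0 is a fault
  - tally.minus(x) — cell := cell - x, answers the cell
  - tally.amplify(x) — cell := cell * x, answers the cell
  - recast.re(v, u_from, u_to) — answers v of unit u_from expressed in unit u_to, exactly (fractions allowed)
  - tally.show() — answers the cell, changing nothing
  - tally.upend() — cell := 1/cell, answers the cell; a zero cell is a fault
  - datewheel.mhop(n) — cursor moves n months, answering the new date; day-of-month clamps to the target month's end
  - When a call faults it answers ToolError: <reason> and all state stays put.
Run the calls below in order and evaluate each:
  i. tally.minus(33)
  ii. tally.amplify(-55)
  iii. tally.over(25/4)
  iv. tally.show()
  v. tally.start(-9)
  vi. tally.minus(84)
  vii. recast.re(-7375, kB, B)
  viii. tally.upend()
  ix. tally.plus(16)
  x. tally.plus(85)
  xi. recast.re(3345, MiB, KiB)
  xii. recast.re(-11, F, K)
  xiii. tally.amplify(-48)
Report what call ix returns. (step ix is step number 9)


Answer: 1487/93

Derivation:
! 1. tally.minus(33) -> -33
! 2. tally.amplify(-55) -> 1815
! 3. tally.over(25/4) -> 1452/5
! 4. tally.show() -> 1452/5
! 5. tally.start(-9) -> -9
! 6. tally.minus(84) -> -93
! 7. recast.re(-7375, kB, B) -> -7375000
! 8. tally.upend() -> -1/93
! 9. tally.plus(16) -> 1487/93
! 10. tally.plus(85) -> 9392/93
! 11. recast.re(3345, MiB, KiB) -> 3425280
! 12. recast.re(-11, F, K) -> 44867/180
! 13. tally.amplify(-48) -> -150272/31


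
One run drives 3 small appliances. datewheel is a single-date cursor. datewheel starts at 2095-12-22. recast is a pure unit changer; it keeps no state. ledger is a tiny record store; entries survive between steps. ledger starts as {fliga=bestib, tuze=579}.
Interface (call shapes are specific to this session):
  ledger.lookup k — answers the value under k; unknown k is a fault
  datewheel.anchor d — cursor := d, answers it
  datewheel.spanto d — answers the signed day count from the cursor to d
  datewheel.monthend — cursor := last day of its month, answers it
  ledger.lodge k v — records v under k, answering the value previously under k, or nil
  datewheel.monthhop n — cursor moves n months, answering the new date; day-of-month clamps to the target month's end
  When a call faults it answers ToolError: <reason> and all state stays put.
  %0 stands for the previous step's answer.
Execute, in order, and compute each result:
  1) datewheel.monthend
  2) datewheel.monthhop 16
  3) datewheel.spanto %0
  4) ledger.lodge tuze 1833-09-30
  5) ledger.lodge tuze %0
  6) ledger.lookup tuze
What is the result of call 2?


$ datewheel.monthend
= 2095-12-31
$ datewheel.monthhop n: 16
= 2097-04-30
$ datewheel.spanto d: %0
= 0
$ ledger.lodge k: tuze v: 1833-09-30
= 579
$ ledger.lodge k: tuze v: %0
= 1833-09-30
$ ledger.lookup k: tuze
= 579

Answer: 2097-04-30


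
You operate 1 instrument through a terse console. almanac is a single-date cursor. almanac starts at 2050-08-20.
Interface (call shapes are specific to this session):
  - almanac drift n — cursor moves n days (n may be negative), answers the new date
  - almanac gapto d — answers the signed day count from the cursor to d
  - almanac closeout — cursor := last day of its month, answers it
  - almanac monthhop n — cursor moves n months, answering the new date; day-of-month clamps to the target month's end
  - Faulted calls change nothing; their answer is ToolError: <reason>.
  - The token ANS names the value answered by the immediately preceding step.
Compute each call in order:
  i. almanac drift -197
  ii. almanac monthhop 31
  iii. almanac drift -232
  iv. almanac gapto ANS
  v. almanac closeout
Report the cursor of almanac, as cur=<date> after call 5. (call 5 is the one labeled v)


Act: almanac drift[n: -197]
Obs: 2050-02-04
Act: almanac monthhop[n: 31]
Obs: 2052-09-04
Act: almanac drift[n: -232]
Obs: 2052-01-16
Act: almanac gapto[d: ANS]
Obs: 0
Act: almanac closeout[]
Obs: 2052-01-31

Answer: cur=2052-01-31


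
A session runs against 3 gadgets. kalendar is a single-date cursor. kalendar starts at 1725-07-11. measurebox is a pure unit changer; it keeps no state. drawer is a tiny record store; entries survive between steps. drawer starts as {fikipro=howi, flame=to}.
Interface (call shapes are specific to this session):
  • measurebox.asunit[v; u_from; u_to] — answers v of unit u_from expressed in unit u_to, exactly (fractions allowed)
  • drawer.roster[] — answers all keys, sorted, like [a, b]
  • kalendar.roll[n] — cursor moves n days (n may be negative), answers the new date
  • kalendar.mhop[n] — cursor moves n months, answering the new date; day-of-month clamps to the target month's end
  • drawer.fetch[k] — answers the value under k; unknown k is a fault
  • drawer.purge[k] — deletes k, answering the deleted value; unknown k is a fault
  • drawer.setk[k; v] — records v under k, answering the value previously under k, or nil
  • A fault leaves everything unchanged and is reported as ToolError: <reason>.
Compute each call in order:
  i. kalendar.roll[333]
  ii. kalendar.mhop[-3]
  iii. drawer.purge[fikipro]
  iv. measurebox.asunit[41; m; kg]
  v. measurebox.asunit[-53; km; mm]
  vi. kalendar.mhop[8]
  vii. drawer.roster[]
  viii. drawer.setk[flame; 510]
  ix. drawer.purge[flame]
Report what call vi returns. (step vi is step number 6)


// 1. roll(n: 333) ~> 1726-06-09
// 2. mhop(n: -3) ~> 1726-03-09
// 3. purge(k: fikipro) ~> howi
// 4. asunit(v: 41, u_from: m, u_to: kg) ~> ToolError: incompatible units
// 5. asunit(v: -53, u_from: km, u_to: mm) ~> -53000000
// 6. mhop(n: 8) ~> 1726-11-09
// 7. roster() ~> [flame]
// 8. setk(k: flame, v: 510) ~> to
// 9. purge(k: flame) ~> 510

Answer: 1726-11-09


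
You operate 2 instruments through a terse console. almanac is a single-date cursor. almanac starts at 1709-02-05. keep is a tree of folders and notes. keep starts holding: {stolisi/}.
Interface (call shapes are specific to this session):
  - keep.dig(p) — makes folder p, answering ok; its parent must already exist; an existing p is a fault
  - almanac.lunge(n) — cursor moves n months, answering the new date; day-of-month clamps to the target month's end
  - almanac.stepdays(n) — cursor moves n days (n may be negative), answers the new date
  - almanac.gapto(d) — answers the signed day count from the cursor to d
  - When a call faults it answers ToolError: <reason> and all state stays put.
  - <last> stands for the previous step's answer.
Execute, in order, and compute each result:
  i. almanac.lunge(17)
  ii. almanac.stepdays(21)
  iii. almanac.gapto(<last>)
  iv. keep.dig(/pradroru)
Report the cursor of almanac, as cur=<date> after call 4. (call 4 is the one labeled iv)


CALL almanac.lunge[n=17]
RET  1710-07-05
CALL almanac.stepdays[n=21]
RET  1710-07-26
CALL almanac.gapto[d=<last>]
RET  0
CALL keep.dig[p=/pradroru]
RET  ok

Answer: cur=1710-07-26


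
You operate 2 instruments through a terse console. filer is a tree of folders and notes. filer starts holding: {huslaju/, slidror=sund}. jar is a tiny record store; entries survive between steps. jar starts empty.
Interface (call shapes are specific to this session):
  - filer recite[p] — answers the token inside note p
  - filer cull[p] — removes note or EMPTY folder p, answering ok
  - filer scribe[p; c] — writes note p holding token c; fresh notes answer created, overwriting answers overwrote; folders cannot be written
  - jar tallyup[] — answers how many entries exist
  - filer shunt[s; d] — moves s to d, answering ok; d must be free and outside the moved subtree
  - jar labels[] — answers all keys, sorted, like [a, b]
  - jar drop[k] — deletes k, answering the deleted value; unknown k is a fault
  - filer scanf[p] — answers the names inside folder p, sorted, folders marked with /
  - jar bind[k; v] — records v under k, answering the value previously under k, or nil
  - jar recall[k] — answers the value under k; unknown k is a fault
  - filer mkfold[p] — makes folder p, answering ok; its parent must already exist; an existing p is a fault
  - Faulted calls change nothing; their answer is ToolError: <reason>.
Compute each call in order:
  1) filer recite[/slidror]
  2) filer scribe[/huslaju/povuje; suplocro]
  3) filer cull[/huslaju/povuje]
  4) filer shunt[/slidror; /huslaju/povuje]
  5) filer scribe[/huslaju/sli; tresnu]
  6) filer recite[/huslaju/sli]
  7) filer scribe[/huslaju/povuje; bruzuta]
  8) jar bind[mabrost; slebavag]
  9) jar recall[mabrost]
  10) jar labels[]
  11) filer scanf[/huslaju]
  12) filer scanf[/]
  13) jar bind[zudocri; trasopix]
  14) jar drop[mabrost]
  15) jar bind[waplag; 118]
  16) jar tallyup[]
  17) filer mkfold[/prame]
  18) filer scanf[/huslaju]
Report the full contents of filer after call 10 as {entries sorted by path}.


Answer: {huslaju/, huslaju/povuje=bruzuta, huslaju/sli=tresnu}

Derivation:
Invoking filer recite on p=/slidror: sund.
Invoking filer scribe on p=/huslaju/povuje, c=suplocro, → created.
Invoking filer cull on p=/huslaju/povuje, and observe ok.
I invoke filer shunt on s=/slidror, d=/huslaju/povuje, — result: ok.
Next I call filer scribe on p=/huslaju/sli, c=tresnu, and see created.
Now I run filer recite on p=/huslaju/sli, giving tresnu.
I run filer scribe on p=/huslaju/povuje, c=bruzuta, → overwrote.
Using jar bind on k=mabrost, v=slebavag, and get nil.
Calling jar recall on k=mabrost, — result: slebavag.
I call jar labels, — result: [mabrost].
I try filer scanf on p=/huslaju, → [povuje, sli].
I use filer scanf on p=/: [huslaju/].
I use jar bind on k=zudocri, v=trasopix, — result: nil.
I call jar drop on k=mabrost, yielding slebavag.
Then jar bind on k=waplag, v=118, and observe nil.
Next I call jar tallyup(), yielding 2.
Calling filer mkfold on p=/prame, and observe ok.
Invoking filer scanf on p=/huslaju, giving [povuje, sli].
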